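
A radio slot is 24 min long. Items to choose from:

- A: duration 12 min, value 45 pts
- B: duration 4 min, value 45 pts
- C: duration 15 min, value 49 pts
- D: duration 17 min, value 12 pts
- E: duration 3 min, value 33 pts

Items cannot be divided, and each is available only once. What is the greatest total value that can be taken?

127 pts

This is a 0/1 knapsack; check combinations near the capacity.
- B+C+E: duration 4+15+3=22, value 45+49+33=127
- A+B+E: duration 12+4+3=19, value 45+45+33=123
- B+C: duration 4+15=19, value 45+49=94
- A+B: duration 12+4=16, value 45+45=90
Best: 127 pts.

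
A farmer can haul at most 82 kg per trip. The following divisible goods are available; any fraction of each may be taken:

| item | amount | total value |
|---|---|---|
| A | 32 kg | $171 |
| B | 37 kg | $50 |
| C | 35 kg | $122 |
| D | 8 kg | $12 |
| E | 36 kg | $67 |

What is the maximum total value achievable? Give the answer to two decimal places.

Take in order of value per unit:
- A (171/32 per unit): all 32 → value 171, running total 171.00
- C (122/35 per unit): all 35 → value 122, running total 293.00
- E (67/36 per unit): 15 of 36 → value 15×67/36 = 27.9167, running total 320.92
Total 320.92.

320.92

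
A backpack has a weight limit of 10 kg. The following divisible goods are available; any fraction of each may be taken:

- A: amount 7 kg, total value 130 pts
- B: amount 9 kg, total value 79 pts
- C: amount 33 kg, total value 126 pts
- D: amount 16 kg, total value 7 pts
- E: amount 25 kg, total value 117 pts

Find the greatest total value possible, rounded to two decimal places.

156.33

Take in order of value per unit:
- A (130/7 per unit): all 7 → value 130, running total 130.00
- B (79/9 per unit): 3 of 9 → value 3×79/9 = 26.3333, running total 156.33
Total 156.33.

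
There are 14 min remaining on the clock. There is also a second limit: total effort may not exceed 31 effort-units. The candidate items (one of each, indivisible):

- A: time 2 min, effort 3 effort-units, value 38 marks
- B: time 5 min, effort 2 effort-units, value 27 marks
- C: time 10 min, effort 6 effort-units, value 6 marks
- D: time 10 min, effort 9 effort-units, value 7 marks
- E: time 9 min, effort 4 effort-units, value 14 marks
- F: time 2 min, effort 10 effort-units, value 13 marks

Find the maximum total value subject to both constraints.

Feasible sets respecting both limits:
- A+B+F: time 9, effort 15, value 78
- A+B: time 7, effort 5, value 65
- A+E+F: time 13, effort 17, value 65
- A+D+F: time 14, effort 22, value 58
Best: 78 marks.

78 marks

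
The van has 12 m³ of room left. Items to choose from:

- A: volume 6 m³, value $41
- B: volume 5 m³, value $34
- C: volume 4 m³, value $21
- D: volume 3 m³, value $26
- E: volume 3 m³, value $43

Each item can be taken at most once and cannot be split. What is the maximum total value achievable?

Check high-value combinations within 12 m³:
- A+D+E: volume 6+3+3=12, value 41+26+43=110
- B+D+E: volume 5+3+3=11, value 34+26+43=103
- B+C+E: volume 5+4+3=12, value 34+21+43=98
- C+D+E: volume 4+3+3=10, value 21+26+43=90
Best: $110.

$110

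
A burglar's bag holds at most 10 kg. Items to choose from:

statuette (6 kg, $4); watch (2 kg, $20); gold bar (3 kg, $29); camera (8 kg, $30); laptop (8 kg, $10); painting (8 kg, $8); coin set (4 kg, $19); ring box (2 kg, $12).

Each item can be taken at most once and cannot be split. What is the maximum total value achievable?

Check high-value combinations within 10 kg:
- watch+gold bar+coin set: weight 2+3+4=9, value 20+29+19=68
- watch+gold bar+ring box: weight 2+3+2=7, value 20+29+12=61
- gold bar+coin set+ring box: weight 3+4+2=9, value 29+19+12=60
- watch+coin set+ring box: weight 2+4+2=8, value 20+19+12=51
- watch+camera: weight 2+8=10, value 20+30=50
Best: $68.

$68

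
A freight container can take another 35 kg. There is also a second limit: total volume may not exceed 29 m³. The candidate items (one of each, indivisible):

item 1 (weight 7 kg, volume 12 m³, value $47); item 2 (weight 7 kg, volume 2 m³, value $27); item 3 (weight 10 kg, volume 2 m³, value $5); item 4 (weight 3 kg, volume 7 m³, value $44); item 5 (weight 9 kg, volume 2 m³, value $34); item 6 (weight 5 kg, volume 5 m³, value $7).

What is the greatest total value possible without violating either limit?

Feasible sets respecting both limits:
- item 1+item 2+item 4+item 5+item 6: weight 31, volume 28, value 159
- item 1+item 2+item 4+item 5: weight 26, volume 23, value 152
- item 1+item 3+item 4+item 5+item 6: weight 34, volume 28, value 137
Best: $159.

$159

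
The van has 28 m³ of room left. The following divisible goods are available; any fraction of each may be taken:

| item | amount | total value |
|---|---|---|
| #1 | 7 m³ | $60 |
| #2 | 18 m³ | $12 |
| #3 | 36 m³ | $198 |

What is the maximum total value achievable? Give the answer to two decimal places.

175.50

Take in order of value per unit:
- #1 (60/7 per unit): all 7 → value 60, running total 60.00
- #3 (198/36 per unit): 21 of 36 → value 21×198/36 = 115.5000, running total 175.50
Total 175.50.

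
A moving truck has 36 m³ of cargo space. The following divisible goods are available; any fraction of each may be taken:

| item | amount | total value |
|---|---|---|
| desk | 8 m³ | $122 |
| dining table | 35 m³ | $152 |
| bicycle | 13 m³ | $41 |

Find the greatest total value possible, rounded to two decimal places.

Take in order of value per unit:
- desk (122/8 per unit): all 8 → value 122, running total 122.00
- dining table (152/35 per unit): 28 of 35 → value 28×152/35 = 121.6000, running total 243.60
Total 243.60.

243.60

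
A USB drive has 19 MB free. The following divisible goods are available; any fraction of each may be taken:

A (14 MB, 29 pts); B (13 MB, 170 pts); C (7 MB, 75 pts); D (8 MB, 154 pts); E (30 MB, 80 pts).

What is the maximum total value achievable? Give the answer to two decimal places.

Take in order of value per unit:
- D (154/8 per unit): all 8 → value 154, running total 154.00
- B (170/13 per unit): 11 of 13 → value 11×170/13 = 143.8462, running total 297.85
Total 297.85.

297.85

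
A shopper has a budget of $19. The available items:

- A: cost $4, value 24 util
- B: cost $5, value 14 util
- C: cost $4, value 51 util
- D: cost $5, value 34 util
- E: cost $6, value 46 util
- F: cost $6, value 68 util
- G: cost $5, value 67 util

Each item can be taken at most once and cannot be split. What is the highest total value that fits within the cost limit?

Check high-value combinations within $19:
- A+C+F+G: cost 4+4+6+5=19, value 24+51+68+67=210
- A+C+E+G: cost 4+4+6+5=19, value 24+51+46+67=188
- C+F+G: cost 4+6+5=15, value 51+68+67=186
- E+F+G: cost 6+6+5=17, value 46+68+67=181
Best: 210 util.

210 util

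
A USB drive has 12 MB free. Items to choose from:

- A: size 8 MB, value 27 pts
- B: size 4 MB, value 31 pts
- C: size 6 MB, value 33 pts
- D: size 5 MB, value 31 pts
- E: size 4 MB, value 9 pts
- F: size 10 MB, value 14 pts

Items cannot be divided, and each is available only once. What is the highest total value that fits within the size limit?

Check high-value combinations within 12 MB:
- B+C: size 4+6=10, value 31+33=64
- C+D: size 6+5=11, value 33+31=64
- B+D: size 4+5=9, value 31+31=62
- A+B: size 8+4=12, value 27+31=58
- C+E: size 6+4=10, value 33+9=42
Best: 64 pts.

64 pts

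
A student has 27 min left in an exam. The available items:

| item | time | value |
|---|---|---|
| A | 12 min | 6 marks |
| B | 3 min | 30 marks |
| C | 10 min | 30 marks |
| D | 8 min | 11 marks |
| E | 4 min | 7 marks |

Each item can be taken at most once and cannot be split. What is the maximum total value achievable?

78 marks

Check high-value combinations within 27 min:
- B+C+D+E: time 3+10+8+4=25, value 30+30+11+7=78
- B+C+D: time 3+10+8=21, value 30+30+11=71
- B+C+E: time 3+10+4=17, value 30+30+7=67
- A+B+C: time 12+3+10=25, value 6+30+30=66
- B+C: time 3+10=13, value 30+30=60
Best: 78 marks.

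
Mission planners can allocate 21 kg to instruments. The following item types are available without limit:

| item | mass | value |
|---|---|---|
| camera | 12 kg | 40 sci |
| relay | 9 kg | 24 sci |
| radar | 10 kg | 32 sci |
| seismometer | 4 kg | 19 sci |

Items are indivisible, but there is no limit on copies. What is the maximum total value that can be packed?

Best value-per-unit is seismometer at 19/4, and filling with it alone uses mass 5×4=20. No mix of the others beats 5×19 = 95.

95 sci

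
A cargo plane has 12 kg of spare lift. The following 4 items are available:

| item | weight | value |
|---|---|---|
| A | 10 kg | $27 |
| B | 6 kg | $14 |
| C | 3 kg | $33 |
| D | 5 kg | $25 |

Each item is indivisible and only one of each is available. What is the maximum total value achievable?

This is a 0/1 knapsack; check combinations near the capacity.
- C+D: weight 3+5=8, value 33+25=58
- B+C: weight 6+3=9, value 14+33=47
- B+D: weight 6+5=11, value 14+25=39
- C: weight 3, value 33
- A: weight 10, value 27
Best: $58.

$58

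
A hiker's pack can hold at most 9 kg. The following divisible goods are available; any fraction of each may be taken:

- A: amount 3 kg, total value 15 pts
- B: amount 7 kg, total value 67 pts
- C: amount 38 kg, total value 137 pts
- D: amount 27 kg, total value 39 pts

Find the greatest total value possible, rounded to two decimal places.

Take in order of value per unit:
- B (67/7 per unit): all 7 → value 67, running total 67.00
- A (15/3 per unit): 2 of 3 → value 2×15/3 = 10.0000, running total 77.00
Total 77.00.

77.00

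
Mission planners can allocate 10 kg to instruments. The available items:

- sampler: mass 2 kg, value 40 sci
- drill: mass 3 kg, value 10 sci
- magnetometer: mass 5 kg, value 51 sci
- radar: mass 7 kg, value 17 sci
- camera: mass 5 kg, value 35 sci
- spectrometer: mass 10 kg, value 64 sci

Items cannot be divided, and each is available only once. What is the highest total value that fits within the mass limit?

101 sci

Check high-value combinations within 10 kg:
- sampler+drill+magnetometer: mass 2+3+5=10, value 40+10+51=101
- sampler+magnetometer: mass 2+5=7, value 40+51=91
- magnetometer+camera: mass 5+5=10, value 51+35=86
- sampler+drill+camera: mass 2+3+5=10, value 40+10+35=85
Best: 101 sci.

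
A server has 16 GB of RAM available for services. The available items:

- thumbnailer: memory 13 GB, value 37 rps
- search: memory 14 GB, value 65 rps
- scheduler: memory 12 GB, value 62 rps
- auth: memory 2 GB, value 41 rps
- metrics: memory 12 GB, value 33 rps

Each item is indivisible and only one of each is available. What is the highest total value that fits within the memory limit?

This is a 0/1 knapsack; check combinations near the capacity.
- search+auth: memory 14+2=16, value 65+41=106
- scheduler+auth: memory 12+2=14, value 62+41=103
- thumbnailer+auth: memory 13+2=15, value 37+41=78
- auth+metrics: memory 2+12=14, value 41+33=74
Best: 106 rps.

106 rps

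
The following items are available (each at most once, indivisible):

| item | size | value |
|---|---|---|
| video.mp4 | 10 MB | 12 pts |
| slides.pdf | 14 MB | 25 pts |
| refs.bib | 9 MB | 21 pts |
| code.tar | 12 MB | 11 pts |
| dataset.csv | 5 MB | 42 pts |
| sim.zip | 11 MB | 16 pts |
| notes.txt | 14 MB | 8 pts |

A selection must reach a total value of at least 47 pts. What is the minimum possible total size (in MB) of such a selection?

14

Subsets with value ≥ 47, sorted by total size:
- refs.bib+dataset.csv: size 14, value 63
- video.mp4+dataset.csv: size 15, value 54
- dataset.csv+sim.zip: size 16, value 58
Minimum size: 14 MB.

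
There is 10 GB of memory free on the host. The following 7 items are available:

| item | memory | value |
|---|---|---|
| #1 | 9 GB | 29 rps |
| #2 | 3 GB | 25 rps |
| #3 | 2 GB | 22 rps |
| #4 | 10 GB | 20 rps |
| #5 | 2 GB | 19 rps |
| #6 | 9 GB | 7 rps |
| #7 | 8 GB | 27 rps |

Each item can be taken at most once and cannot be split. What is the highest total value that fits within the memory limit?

This is a 0/1 knapsack; check combinations near the capacity.
- #2+#3+#5: memory 3+2+2=7, value 25+22+19=66
- #3+#7: memory 2+8=10, value 22+27=49
- #2+#3: memory 3+2=5, value 25+22=47
Best: 66 rps.

66 rps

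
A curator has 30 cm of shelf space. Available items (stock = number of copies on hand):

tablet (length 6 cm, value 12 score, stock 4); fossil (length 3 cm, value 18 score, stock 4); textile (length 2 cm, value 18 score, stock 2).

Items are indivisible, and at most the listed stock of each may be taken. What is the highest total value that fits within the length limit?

132 score

Best selections within length 30 and stock limits:
- 2×tablet + 4×fossil + 2×textile: length 28, value 132
- 1×tablet + 4×fossil + 2×textile: length 22, value 120
- 2×tablet + 3×fossil + 2×textile: length 25, value 114
- 2×tablet + 4×fossil + 1×textile: length 26, value 114
Best: 132 score.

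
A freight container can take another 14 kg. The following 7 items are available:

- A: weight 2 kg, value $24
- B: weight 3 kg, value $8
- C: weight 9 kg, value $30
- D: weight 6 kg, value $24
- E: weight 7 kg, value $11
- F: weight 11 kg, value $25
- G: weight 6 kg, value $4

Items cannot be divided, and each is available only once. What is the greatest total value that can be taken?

$62

This is a 0/1 knapsack; check combinations near the capacity.
- A+B+C: weight 2+3+9=14, value 24+8+30=62
- A+B+D: weight 2+3+6=11, value 24+8+24=56
- A+C: weight 2+9=11, value 24+30=54
- A+D+G: weight 2+6+6=14, value 24+24+4=52
Best: $62.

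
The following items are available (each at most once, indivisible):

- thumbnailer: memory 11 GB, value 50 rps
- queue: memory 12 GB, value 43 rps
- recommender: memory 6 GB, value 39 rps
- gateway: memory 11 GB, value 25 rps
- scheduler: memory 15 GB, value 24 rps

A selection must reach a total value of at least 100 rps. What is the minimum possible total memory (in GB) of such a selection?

28

Subsets with value ≥ 100, sorted by total memory:
- thumbnailer+recommender+gateway: memory 28, value 114
- thumbnailer+queue+recommender: memory 29, value 132
- queue+recommender+gateway: memory 29, value 107
- thumbnailer+recommender+scheduler: memory 32, value 113
Minimum memory: 28 GB.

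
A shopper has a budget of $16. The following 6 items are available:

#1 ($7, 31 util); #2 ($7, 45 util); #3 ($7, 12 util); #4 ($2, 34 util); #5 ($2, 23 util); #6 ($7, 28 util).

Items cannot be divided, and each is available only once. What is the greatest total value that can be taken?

110 util

Check high-value combinations within $16:
- #1+#2+#4: cost 7+7+2=16, value 31+45+34=110
- #2+#4+#6: cost 7+2+7=16, value 45+34+28=107
- #2+#4+#5: cost 7+2+2=11, value 45+34+23=102
Best: 110 util.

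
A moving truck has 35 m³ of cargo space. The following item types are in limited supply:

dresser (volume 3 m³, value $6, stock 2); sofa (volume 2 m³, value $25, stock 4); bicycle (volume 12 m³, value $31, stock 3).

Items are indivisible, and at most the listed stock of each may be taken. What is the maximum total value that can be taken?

$168

Top feasible selections:
- 1×dresser + 4×sofa + 2×bicycle: volume 35, value 168
- 4×sofa + 2×bicycle: volume 32, value 162
- 2×dresser + 4×sofa + 1×bicycle: volume 26, value 143
- 1×dresser + 3×sofa + 2×bicycle: volume 33, value 143
Best: $168.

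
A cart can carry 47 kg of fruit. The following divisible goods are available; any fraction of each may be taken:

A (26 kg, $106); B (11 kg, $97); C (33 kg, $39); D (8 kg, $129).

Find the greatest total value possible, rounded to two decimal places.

334.36

Take in order of value per unit:
- D (129/8 per unit): all 8 → value 129, running total 129.00
- B (97/11 per unit): all 11 → value 97, running total 226.00
- A (106/26 per unit): all 26 → value 106, running total 332.00
- C (39/33 per unit): 2 of 33 → value 2×39/33 = 2.3636, running total 334.36
Total 334.36.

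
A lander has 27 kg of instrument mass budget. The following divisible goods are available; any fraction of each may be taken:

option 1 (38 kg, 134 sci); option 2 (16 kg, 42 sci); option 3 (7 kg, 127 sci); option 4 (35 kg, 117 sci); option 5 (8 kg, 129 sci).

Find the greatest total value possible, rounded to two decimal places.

298.32

Take in order of value per unit:
- option 3 (127/7 per unit): all 7 → value 127, running total 127.00
- option 5 (129/8 per unit): all 8 → value 129, running total 256.00
- option 1 (134/38 per unit): 12 of 38 → value 12×134/38 = 42.3158, running total 298.32
Total 298.32.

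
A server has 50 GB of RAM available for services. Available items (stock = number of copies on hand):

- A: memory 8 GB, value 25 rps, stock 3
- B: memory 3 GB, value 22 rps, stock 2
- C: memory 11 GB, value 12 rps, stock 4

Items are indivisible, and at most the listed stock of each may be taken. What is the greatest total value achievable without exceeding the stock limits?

Best selections within memory 50 and stock limits:
- 3×A + 2×B + 1×C: memory 41, value 131
- 3×A + 1×B + 2×C: memory 49, value 121
- 3×A + 2×B: memory 30, value 119
Best: 131 rps.

131 rps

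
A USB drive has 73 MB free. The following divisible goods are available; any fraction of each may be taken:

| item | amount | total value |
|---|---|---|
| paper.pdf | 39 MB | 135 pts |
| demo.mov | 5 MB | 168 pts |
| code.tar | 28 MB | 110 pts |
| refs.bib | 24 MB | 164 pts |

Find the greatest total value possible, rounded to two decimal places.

Take in order of value per unit:
- demo.mov (168/5 per unit): all 5 → value 168, running total 168.00
- refs.bib (164/24 per unit): all 24 → value 164, running total 332.00
- code.tar (110/28 per unit): all 28 → value 110, running total 442.00
- paper.pdf (135/39 per unit): 16 of 39 → value 16×135/39 = 55.3846, running total 497.38
Total 497.38.

497.38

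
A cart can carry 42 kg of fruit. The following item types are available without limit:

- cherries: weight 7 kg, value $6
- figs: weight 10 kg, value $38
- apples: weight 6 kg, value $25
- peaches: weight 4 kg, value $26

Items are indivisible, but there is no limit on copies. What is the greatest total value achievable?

Best value-per-unit is peaches at 26/4, and filling with it alone uses weight 10×4=40. No mix of the others beats 10×26 = 260.

$260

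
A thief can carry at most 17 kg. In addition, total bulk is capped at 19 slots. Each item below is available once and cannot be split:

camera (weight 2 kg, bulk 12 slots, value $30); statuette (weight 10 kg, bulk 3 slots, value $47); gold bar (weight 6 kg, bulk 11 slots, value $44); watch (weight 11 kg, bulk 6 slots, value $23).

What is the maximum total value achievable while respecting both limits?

$91

Feasible sets respecting both limits:
- statuette+gold bar: weight 16, bulk 14, value 91
- camera+statuette: weight 12, bulk 15, value 77
- gold bar+watch: weight 17, bulk 17, value 67
Best: $91.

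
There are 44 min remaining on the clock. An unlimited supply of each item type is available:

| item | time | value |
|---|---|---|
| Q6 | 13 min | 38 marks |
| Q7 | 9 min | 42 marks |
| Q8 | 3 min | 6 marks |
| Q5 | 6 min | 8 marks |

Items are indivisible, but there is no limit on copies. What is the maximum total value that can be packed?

Best value-per-unit is Q7 at 42/9; filling with it alone gives 4×42 = 168.
Optimal mix: 4×Q7 + 2×Q8 → time 42, value 180.

180 marks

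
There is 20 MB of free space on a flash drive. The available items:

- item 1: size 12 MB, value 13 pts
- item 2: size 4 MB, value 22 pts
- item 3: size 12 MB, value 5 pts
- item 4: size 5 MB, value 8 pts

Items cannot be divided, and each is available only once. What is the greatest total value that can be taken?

35 pts

Check high-value combinations within 20 MB:
- item 1+item 2: size 12+4=16, value 13+22=35
- item 2+item 4: size 4+5=9, value 22+8=30
- item 2+item 3: size 4+12=16, value 22+5=27
- item 2: size 4, value 22
- item 1+item 4: size 12+5=17, value 13+8=21
Best: 35 pts.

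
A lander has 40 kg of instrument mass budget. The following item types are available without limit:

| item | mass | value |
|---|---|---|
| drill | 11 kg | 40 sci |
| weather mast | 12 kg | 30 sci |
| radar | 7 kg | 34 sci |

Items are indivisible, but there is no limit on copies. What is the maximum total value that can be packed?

Best value-per-unit is radar at 34/7; filling with it alone gives 5×34 = 170.
Optimal mix: 1×drill + 4×radar → mass 39, value 176.

176 sci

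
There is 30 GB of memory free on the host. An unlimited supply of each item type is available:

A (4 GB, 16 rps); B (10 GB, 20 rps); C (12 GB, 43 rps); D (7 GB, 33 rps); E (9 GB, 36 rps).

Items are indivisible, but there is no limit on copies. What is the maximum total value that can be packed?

Best value-per-unit is D at 33/7; filling with it alone gives 4×33 = 132.
Optimal mix: 3×D + 1×E → memory 30, value 135.

135 rps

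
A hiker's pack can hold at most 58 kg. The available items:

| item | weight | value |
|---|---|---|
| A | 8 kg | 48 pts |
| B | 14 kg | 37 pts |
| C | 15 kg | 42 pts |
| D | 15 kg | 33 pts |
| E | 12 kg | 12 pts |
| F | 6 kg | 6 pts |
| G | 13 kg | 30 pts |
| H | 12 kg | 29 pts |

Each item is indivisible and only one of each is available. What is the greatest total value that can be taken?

166 pts

This is a 0/1 knapsack; check combinations near the capacity.
- A+B+C+D+F: weight 8+14+15+15+6=58, value 48+37+42+33+6=166
- A+B+C+F+G: weight 8+14+15+6+13=56, value 48+37+42+6+30=163
- A+B+C+F+H: weight 8+14+15+6+12=55, value 48+37+42+6+29=162
- A+B+C+D: weight 8+14+15+15=52, value 48+37+42+33=160
- A+C+D+F+G: weight 8+15+15+6+13=57, value 48+42+33+6+30=159
Best: 166 pts.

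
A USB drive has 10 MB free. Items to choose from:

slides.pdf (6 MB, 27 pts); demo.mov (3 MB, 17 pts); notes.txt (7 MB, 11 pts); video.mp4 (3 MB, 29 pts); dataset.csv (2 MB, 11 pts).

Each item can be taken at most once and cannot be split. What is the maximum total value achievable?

57 pts

Check high-value combinations within 10 MB:
- demo.mov+video.mp4+dataset.csv: size 3+3+2=8, value 17+29+11=57
- slides.pdf+video.mp4: size 6+3=9, value 27+29=56
- demo.mov+video.mp4: size 3+3=6, value 17+29=46
- slides.pdf+demo.mov: size 6+3=9, value 27+17=44
Best: 57 pts.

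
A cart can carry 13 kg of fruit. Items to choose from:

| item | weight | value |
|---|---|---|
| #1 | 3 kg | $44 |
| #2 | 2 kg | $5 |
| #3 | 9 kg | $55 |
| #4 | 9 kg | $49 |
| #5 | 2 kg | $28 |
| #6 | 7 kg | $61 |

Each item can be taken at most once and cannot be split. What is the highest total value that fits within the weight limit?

Check high-value combinations within 13 kg:
- #1+#5+#6: weight 3+2+7=12, value 44+28+61=133
- #1+#2+#6: weight 3+2+7=12, value 44+5+61=110
- #1+#6: weight 3+7=10, value 44+61=105
- #1+#3: weight 3+9=12, value 44+55=99
Best: $133.

$133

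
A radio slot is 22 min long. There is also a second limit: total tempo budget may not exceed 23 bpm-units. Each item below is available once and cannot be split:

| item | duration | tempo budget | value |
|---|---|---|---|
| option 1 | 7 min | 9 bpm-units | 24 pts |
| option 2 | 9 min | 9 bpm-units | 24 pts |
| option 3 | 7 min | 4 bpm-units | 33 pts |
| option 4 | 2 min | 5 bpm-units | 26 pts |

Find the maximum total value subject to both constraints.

83 pts

Feasible sets respecting both limits:
- option 1+option 3+option 4: duration 16, tempo budget 18, value 83
- option 2+option 3+option 4: duration 18, tempo budget 18, value 83
- option 1+option 2+option 4: duration 18, tempo budget 23, value 74
- option 3+option 4: duration 9, tempo budget 9, value 59
Best: 83 pts.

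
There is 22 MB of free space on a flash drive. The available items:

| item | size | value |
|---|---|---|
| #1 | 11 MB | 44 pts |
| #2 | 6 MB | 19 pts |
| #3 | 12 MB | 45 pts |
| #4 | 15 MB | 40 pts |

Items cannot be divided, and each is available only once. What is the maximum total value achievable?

Check high-value combinations within 22 MB:
- #2+#3: size 6+12=18, value 19+45=64
- #1+#2: size 11+6=17, value 44+19=63
- #2+#4: size 6+15=21, value 19+40=59
- #3: size 12, value 45
Best: 64 pts.

64 pts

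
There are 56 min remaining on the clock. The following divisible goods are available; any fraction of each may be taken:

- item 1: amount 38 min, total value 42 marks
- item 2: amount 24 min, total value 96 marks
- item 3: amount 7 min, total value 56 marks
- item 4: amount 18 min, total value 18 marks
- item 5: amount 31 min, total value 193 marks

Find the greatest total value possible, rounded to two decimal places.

Take in order of value per unit:
- item 3 (56/7 per unit): all 7 → value 56, running total 56.00
- item 5 (193/31 per unit): all 31 → value 193, running total 249.00
- item 2 (96/24 per unit): 18 of 24 → value 18×96/24 = 72.0000, running total 321.00
Total 321.00.

321.00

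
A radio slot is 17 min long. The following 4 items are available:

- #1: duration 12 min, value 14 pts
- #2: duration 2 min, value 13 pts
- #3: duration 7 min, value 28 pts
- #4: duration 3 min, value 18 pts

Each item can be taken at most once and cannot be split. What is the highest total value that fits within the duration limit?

59 pts

Check high-value combinations within 17 min:
- #2+#3+#4: duration 2+7+3=12, value 13+28+18=59
- #3+#4: duration 7+3=10, value 28+18=46
- #1+#2+#4: duration 12+2+3=17, value 14+13+18=45
- #2+#3: duration 2+7=9, value 13+28=41
- #1+#4: duration 12+3=15, value 14+18=32
Best: 59 pts.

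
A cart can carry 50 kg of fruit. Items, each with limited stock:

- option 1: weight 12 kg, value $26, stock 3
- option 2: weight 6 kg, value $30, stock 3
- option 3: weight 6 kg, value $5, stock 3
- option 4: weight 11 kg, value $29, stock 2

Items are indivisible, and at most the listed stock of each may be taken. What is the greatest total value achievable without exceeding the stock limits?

$153

Best selections within weight 50 and stock limits:
- 3×option 2 + 1×option 3 + 2×option 4: weight 46, value 153
- 1×option 1 + 3×option 2 + 1×option 3 + 1×option 4: weight 47, value 150
Best: $153.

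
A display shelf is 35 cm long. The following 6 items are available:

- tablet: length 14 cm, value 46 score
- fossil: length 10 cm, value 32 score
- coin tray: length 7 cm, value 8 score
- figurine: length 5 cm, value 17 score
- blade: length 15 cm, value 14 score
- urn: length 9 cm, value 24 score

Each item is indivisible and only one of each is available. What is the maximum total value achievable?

102 score

Check high-value combinations within 35 cm:
- tablet+fossil+urn: length 14+10+9=33, value 46+32+24=102
- tablet+fossil+figurine: length 14+10+5=29, value 46+32+17=95
- tablet+coin tray+figurine+urn: length 14+7+5+9=35, value 46+8+17+24=95
Best: 102 score.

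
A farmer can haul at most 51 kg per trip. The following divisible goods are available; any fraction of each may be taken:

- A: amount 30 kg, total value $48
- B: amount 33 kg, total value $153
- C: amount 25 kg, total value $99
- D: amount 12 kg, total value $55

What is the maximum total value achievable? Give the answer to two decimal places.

Take in order of value per unit:
- B (153/33 per unit): all 33 → value 153, running total 153.00
- D (55/12 per unit): all 12 → value 55, running total 208.00
- C (99/25 per unit): 6 of 25 → value 6×99/25 = 23.7600, running total 231.76
Total 231.76.

231.76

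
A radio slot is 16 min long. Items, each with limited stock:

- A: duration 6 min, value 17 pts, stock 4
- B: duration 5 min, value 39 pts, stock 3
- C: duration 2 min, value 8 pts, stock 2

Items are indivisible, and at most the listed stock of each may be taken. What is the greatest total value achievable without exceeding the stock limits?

Top feasible selections:
- 3×B: duration 15, value 117
- 1×A + 2×B: duration 16, value 95
- 2×B + 2×C: duration 14, value 94
Best: 117 pts.

117 pts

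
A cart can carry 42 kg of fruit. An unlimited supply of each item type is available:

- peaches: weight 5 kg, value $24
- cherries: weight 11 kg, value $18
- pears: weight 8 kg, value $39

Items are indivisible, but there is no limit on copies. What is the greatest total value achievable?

Best value-per-unit is pears at 39/8; filling with it alone gives 5×39 = 195.
Optimal mix: 2×peaches + 4×pears → weight 42, value 204.

$204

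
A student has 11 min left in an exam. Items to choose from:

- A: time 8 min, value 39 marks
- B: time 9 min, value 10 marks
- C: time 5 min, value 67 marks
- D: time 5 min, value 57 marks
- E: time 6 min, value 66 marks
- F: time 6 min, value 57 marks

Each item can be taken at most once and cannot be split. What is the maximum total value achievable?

This is a 0/1 knapsack; check combinations near the capacity.
- C+E: time 5+6=11, value 67+66=133
- C+D: time 5+5=10, value 67+57=124
- C+F: time 5+6=11, value 67+57=124
Best: 133 marks.

133 marks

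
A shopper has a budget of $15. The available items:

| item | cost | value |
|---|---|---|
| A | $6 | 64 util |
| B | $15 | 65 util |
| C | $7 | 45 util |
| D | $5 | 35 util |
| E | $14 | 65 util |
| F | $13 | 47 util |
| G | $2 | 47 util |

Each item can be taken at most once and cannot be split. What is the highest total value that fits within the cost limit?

156 util

Check high-value combinations within $15:
- A+C+G: cost 6+7+2=15, value 64+45+47=156
- A+D+G: cost 6+5+2=13, value 64+35+47=146
- C+D+G: cost 7+5+2=14, value 45+35+47=127
- A+G: cost 6+2=8, value 64+47=111
- A+C: cost 6+7=13, value 64+45=109
Best: 156 util.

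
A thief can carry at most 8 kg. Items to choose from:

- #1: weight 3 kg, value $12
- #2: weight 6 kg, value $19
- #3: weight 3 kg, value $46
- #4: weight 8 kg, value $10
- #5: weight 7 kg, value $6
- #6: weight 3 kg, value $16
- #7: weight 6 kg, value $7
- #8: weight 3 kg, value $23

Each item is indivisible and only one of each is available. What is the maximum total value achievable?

Check high-value combinations within 8 kg:
- #3+#8: weight 3+3=6, value 46+23=69
- #3+#6: weight 3+3=6, value 46+16=62
- #1+#3: weight 3+3=6, value 12+46=58
Best: $69.

$69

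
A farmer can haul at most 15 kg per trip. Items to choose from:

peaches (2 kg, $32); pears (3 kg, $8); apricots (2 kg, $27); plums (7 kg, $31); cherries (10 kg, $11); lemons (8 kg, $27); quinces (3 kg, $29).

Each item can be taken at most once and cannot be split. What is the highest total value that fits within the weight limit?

Check high-value combinations within 15 kg:
- peaches+apricots+plums+quinces: weight 2+2+7+3=14, value 32+27+31+29=119
- peaches+apricots+lemons+quinces: weight 2+2+8+3=15, value 32+27+27+29=115
- peaches+pears+plums+quinces: weight 2+3+7+3=15, value 32+8+31+29=100
- peaches+pears+apricots+plums: weight 2+3+2+7=14, value 32+8+27+31=98
- peaches+pears+apricots+quinces: weight 2+3+2+3=10, value 32+8+27+29=96
Best: $119.

$119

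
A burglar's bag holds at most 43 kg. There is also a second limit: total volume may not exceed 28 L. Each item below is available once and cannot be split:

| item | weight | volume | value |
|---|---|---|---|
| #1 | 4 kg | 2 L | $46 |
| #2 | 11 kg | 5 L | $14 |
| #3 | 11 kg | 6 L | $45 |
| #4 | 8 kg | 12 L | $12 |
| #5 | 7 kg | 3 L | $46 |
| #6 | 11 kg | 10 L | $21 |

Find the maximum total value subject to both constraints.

Feasible sets respecting both limits:
- #1+#2+#3+#4+#5: weight 41, volume 28, value 163
- #1+#3+#5+#6: weight 33, volume 21, value 158
- #1+#2+#3+#5: weight 33, volume 16, value 151
Best: $163.

$163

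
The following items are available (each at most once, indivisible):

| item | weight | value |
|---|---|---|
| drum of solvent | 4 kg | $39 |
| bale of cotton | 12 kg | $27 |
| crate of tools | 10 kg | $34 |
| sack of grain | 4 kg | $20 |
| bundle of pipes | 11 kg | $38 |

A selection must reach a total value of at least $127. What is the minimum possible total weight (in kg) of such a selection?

29

Subsets with value ≥ 127, sorted by total weight:
- drum of solvent+crate of tools+sack of grain+bundle of pipes: weight 29, value 131
- drum of solvent+bale of cotton+crate of tools+bundle of pipes: weight 37, value 138
- drum of solvent+bale of cotton+crate of tools+sack of grain+bundle of pipes: weight 41, value 158
Minimum weight: 29 kg.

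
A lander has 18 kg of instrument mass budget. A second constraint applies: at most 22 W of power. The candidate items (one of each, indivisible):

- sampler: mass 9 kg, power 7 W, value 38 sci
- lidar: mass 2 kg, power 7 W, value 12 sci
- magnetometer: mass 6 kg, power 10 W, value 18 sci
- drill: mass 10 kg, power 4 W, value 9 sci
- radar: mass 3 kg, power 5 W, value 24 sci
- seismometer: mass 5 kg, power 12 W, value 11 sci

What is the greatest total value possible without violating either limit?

Feasible sets respecting both limits:
- sampler+magnetometer+radar: mass 18, power 22, value 80
- sampler+lidar+radar: mass 14, power 19, value 74
- sampler+radar: mass 12, power 12, value 62
Best: 80 sci.

80 sci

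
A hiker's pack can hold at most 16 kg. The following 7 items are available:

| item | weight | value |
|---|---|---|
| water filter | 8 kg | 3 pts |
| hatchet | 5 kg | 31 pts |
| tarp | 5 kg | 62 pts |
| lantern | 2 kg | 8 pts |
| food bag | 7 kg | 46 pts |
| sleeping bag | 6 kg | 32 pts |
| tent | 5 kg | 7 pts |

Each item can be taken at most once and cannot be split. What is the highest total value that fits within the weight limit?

125 pts

Check high-value combinations within 16 kg:
- hatchet+tarp+sleeping bag: weight 5+5+6=16, value 31+62+32=125
- tarp+lantern+food bag: weight 5+2+7=14, value 62+8+46=116
- tarp+food bag: weight 5+7=12, value 62+46=108
- tarp+lantern+sleeping bag: weight 5+2+6=13, value 62+8+32=102
- hatchet+tarp+lantern: weight 5+5+2=12, value 31+62+8=101
Best: 125 pts.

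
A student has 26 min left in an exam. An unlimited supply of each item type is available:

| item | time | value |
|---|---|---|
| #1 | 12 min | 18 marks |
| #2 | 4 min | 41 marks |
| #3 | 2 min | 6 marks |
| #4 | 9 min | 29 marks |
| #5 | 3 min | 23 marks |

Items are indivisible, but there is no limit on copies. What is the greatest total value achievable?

252 marks

Best value-per-unit is #2 at 41/4; filling with it alone gives 6×41 = 246.
Optimal mix: 6×#2 + 1×#3 → time 26, value 252.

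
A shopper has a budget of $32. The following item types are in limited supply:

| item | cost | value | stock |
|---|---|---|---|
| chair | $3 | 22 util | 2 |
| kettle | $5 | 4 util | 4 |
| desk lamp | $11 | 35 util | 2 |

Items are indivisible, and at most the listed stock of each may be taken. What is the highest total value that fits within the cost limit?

Best selections within cost 32 and stock limits:
- 2×chair + 2×desk lamp: cost 28, value 114
- 1×chair + 1×kettle + 2×desk lamp: cost 30, value 96
- 1×chair + 2×desk lamp: cost 25, value 92
- 2×chair + 3×kettle + 1×desk lamp: cost 32, value 91
Best: 114 util.

114 util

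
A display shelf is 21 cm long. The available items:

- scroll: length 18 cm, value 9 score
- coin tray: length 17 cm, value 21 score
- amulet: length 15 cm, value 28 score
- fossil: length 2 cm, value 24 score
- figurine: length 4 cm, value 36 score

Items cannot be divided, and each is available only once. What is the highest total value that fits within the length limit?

Check high-value combinations within 21 cm:
- amulet+fossil+figurine: length 15+2+4=21, value 28+24+36=88
- amulet+figurine: length 15+4=19, value 28+36=64
- fossil+figurine: length 2+4=6, value 24+36=60
- coin tray+figurine: length 17+4=21, value 21+36=57
- amulet+fossil: length 15+2=17, value 28+24=52
Best: 88 score.

88 score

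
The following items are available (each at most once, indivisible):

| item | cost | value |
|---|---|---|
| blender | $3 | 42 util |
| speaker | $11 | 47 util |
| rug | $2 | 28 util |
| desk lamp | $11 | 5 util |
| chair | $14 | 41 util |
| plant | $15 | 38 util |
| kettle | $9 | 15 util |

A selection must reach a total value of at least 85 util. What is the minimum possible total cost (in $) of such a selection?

Subsets with value ≥ 85, sorted by total cost:
- blender+speaker: cost 14, value 89
- blender+rug+kettle: cost 14, value 85
Minimum cost: 14 $.

14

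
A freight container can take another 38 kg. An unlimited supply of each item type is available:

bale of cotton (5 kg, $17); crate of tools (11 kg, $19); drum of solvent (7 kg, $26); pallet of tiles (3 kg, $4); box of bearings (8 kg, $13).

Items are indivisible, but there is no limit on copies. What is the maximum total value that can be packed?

$138

Best value-per-unit is drum of solvent at 26/7; filling with it alone gives 5×26 = 130.
Optimal mix: 2×bale of cotton + 4×drum of solvent → weight 38, value 138.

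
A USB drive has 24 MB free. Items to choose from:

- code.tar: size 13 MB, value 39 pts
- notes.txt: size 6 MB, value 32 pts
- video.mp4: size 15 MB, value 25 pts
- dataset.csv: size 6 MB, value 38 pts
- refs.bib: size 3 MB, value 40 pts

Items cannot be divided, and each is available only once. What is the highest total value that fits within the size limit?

117 pts

This is a 0/1 knapsack; check combinations near the capacity.
- code.tar+dataset.csv+refs.bib: size 13+6+3=22, value 39+38+40=117
- code.tar+notes.txt+refs.bib: size 13+6+3=22, value 39+32+40=111
- notes.txt+dataset.csv+refs.bib: size 6+6+3=15, value 32+38+40=110
- video.mp4+dataset.csv+refs.bib: size 15+6+3=24, value 25+38+40=103
Best: 117 pts.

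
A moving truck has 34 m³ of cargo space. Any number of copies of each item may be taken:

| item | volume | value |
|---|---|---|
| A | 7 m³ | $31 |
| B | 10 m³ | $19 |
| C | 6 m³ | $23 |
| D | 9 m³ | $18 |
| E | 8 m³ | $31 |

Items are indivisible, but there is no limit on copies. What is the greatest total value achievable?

$147

Best value-per-unit is A at 31/7; filling with it alone gives 4×31 = 124.
Optimal mix: 4×A + 1×C → volume 34, value 147.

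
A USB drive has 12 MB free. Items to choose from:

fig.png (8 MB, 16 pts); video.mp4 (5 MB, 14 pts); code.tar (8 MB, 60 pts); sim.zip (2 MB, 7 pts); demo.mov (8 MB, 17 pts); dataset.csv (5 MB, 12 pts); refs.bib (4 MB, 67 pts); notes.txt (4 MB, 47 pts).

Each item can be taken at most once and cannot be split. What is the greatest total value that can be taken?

127 pts

Check high-value combinations within 12 MB:
- code.tar+refs.bib: size 8+4=12, value 60+67=127
- sim.zip+refs.bib+notes.txt: size 2+4+4=10, value 7+67+47=121
- refs.bib+notes.txt: size 4+4=8, value 67+47=114
Best: 127 pts.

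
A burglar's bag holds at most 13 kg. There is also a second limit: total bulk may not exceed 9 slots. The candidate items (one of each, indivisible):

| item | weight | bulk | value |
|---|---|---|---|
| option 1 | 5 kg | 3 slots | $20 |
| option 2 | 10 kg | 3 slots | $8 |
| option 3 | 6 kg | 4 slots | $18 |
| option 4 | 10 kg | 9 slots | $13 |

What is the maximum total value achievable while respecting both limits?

$38

Feasible sets respecting both limits:
- option 1+option 3: weight 11, bulk 7, value 38
- option 1: weight 5, bulk 3, value 20
- option 3: weight 6, bulk 4, value 18
Best: $38.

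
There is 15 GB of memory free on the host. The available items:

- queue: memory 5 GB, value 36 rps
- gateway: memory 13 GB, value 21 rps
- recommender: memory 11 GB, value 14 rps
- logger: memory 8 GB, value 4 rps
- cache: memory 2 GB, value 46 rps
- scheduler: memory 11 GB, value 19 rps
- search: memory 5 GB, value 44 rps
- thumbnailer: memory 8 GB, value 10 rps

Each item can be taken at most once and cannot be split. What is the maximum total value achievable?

This is a 0/1 knapsack; check combinations near the capacity.
- queue+cache+search: memory 5+2+5=12, value 36+46+44=126
- cache+search+thumbnailer: memory 2+5+8=15, value 46+44+10=100
- logger+cache+search: memory 8+2+5=15, value 4+46+44=94
Best: 126 rps.

126 rps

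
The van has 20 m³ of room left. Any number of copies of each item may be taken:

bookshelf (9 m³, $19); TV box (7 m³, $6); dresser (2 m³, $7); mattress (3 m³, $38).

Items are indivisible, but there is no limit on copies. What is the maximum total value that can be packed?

Best value-per-unit is mattress at 38/3; filling with it alone gives 6×38 = 228.
Optimal mix: 1×dresser + 6×mattress → volume 20, value 235.

$235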